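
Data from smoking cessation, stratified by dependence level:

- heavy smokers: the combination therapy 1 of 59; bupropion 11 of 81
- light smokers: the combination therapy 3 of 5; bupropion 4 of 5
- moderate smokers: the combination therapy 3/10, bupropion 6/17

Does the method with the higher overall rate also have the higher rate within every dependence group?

Yes

Heavy smokers: the combination therapy 1/59 = 1.7%, bupropion 11/81 = 13.6% → bupropion
Light smokers: the combination therapy 3/5 = 60.0%, bupropion 4/5 = 80.0% → bupropion
Moderate smokers: the combination therapy 3/10 = 30.0%, bupropion 6/17 = 35.3% → bupropion
Overall: the combination therapy 7/74 = 9.5%, bupropion 21/103 = 20.4% → bupropion
Bupropion wins overall and in every dependence group — no reversal.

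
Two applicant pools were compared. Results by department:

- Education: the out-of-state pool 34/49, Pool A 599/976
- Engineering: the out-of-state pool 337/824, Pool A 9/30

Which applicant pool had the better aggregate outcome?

Pool A

Education: the out-of-state pool 34/49 = 69.4%, Pool A 599/976 = 61.4% → the out-of-state pool
Engineering: the out-of-state pool 337/824 = 40.9%, Pool A 9/30 = 30.0% → the out-of-state pool
Overall: the out-of-state pool 371/873 = 42.5%, Pool A 608/1006 = 60.4% → Pool A
(The out-of-state pool wins every department group but Pool A wins overall — the out-of-state pool's applicants skew toward the low-rate Engineering group.)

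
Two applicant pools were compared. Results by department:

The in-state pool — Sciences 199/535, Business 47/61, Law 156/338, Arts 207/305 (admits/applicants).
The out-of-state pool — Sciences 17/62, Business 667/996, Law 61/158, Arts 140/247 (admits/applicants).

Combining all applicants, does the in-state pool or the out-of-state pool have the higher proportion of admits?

Sciences: the in-state pool 199/535 = 37.2%, the out-of-state pool 17/62 = 27.4% → the in-state pool
Business: the in-state pool 47/61 = 77.0%, the out-of-state pool 667/996 = 67.0% → the in-state pool
Law: the in-state pool 156/338 = 46.2%, the out-of-state pool 61/158 = 38.6% → the in-state pool
Arts: the in-state pool 207/305 = 67.9%, the out-of-state pool 140/247 = 56.7% → the in-state pool
Overall: the in-state pool 609/1239 = 49.2%, the out-of-state pool 885/1463 = 60.5% → the out-of-state pool
(The in-state pool wins every department group but the out-of-state pool wins overall — the in-state pool's applicants skew toward the low-rate Sciences group.)

the out-of-state pool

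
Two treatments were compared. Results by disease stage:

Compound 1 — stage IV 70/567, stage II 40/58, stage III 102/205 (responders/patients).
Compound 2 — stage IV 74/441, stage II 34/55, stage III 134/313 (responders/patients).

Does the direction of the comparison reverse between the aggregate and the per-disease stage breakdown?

No

Stage IV: Compound 1 70/567 = 12.3%, Compound 2 74/441 = 16.8% → Compound 2
Stage II: Compound 1 40/58 = 69.0%, Compound 2 34/55 = 61.8% → Compound 1
Stage III: Compound 1 102/205 = 49.8%, Compound 2 134/313 = 42.8% → Compound 1
Overall: Compound 1 212/830 = 25.5%, Compound 2 242/809 = 29.9% → Compound 2
Neither sweeps: Compound 1 wins 2 of 3 groups, Compound 2 wins 1. Compound 2 wins overall but not every group — no Simpson reversal.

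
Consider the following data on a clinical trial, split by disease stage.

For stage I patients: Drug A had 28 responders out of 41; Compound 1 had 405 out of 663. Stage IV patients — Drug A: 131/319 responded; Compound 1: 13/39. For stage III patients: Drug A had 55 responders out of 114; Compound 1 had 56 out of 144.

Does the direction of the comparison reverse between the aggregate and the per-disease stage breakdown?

Yes

Stage I: Drug A 28/41 = 68.3%, Compound 1 405/663 = 61.1% → Drug A
Stage IV: Drug A 131/319 = 41.1%, Compound 1 13/39 = 33.3% → Drug A
Stage III: Drug A 55/114 = 48.2%, Compound 1 56/144 = 38.9% → Drug A
Overall: Drug A 214/474 = 45.1%, Compound 1 474/846 = 56.0% → Compound 1
Drug A wins each disease group but Compound 1 wins overall — the comparison reverses. Drug A's patients skew toward stage IV, which has a lower base rate.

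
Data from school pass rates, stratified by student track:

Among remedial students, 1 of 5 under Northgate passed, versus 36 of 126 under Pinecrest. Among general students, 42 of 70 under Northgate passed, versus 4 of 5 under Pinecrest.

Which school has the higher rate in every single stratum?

Pinecrest

Remedial: Northgate 1/5 = 20.0%, Pinecrest 36/126 = 28.6% → Pinecrest
General: Northgate 42/70 = 60.0%, Pinecrest 4/5 = 80.0% → Pinecrest
Pinecrest has the higher rate in both groups.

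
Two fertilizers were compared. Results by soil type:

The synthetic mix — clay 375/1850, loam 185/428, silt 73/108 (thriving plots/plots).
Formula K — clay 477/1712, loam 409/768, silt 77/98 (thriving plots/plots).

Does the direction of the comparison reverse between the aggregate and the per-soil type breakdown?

Clay: the synthetic mix 375/1850 = 20.3%, Formula K 477/1712 = 27.9% → Formula K
Loam: the synthetic mix 185/428 = 43.2%, Formula K 409/768 = 53.3% → Formula K
Silt: the synthetic mix 73/108 = 67.6%, Formula K 77/98 = 78.6% → Formula K
Overall: the synthetic mix 633/2386 = 26.5%, Formula K 963/2578 = 37.4% → Formula K
Formula K wins overall and in every soil group — no reversal.

No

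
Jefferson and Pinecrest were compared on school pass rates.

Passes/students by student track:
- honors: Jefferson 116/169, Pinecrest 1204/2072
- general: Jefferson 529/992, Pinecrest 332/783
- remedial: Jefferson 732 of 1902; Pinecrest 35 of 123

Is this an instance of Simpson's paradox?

Honors: Jefferson 116/169 = 68.6%, Pinecrest 1204/2072 = 58.1% → Jefferson
General: Jefferson 529/992 = 53.3%, Pinecrest 332/783 = 42.4% → Jefferson
Remedial: Jefferson 732/1902 = 38.5%, Pinecrest 35/123 = 28.5% → Jefferson
Overall: Jefferson 1377/3063 = 45.0%, Pinecrest 1571/2978 = 52.8% → Pinecrest
Jefferson wins each student group but Pinecrest wins overall — the comparison reverses. Jefferson's students skew toward remedial, which has a lower base rate.

Yes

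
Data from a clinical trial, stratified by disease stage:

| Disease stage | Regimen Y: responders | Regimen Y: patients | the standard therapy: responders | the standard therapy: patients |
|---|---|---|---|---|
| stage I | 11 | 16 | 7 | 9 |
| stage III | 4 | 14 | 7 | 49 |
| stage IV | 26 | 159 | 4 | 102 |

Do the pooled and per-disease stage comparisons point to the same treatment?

Stage I: Regimen Y 11/16 = 68.8%, the standard therapy 7/9 = 77.8% → the standard therapy
Stage III: Regimen Y 4/14 = 28.6%, the standard therapy 7/49 = 14.3% → Regimen Y
Stage IV: Regimen Y 26/159 = 16.4%, the standard therapy 4/102 = 3.9% → Regimen Y
Overall: Regimen Y 41/189 = 21.7%, the standard therapy 18/160 = 11.2% → Regimen Y
Neither sweeps: Regimen Y wins 2 of 3 groups, the standard therapy wins 1. Regimen Y wins overall but not every group — no Simpson reversal.

No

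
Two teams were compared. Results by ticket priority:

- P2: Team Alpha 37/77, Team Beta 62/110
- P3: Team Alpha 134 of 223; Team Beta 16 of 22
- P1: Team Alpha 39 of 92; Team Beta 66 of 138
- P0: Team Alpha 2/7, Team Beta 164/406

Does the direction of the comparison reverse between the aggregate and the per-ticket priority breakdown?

Yes

P2: Team Alpha 37/77 = 48.1%, Team Beta 62/110 = 56.4% → Team Beta
P3: Team Alpha 134/223 = 60.1%, Team Beta 16/22 = 72.7% → Team Beta
P1: Team Alpha 39/92 = 42.4%, Team Beta 66/138 = 47.8% → Team Beta
P0: Team Alpha 2/7 = 28.6%, Team Beta 164/406 = 40.4% → Team Beta
Overall: Team Alpha 212/399 = 53.1%, Team Beta 308/676 = 45.6% → Team Alpha
Team Beta wins each ticket group but Team Alpha wins overall — the comparison reverses. Team Beta's tickets skew toward P0, which has a lower base rate.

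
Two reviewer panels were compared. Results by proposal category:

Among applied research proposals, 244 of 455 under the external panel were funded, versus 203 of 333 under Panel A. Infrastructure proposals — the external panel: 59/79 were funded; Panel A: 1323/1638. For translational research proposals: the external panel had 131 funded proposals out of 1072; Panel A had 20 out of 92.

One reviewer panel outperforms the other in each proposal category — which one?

Applied research: the external panel 244/455 = 53.6%, Panel A 203/333 = 61.0% → Panel A
Infrastructure: the external panel 59/79 = 74.7%, Panel A 1323/1638 = 80.8% → Panel A
Translational research: the external panel 131/1072 = 12.2%, Panel A 20/92 = 21.7% → Panel A
Panel A has the higher rate in all 3 groups.

Panel A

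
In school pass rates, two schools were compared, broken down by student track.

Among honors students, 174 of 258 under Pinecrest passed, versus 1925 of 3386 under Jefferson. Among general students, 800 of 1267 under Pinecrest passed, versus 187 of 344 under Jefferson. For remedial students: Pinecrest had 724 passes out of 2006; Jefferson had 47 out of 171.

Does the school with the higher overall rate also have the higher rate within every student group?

Honors: Pinecrest 174/258 = 67.4%, Jefferson 1925/3386 = 56.9% → Pinecrest
General: Pinecrest 800/1267 = 63.1%, Jefferson 187/344 = 54.4% → Pinecrest
Remedial: Pinecrest 724/2006 = 36.1%, Jefferson 47/171 = 27.5% → Pinecrest
Overall: Pinecrest 1698/3531 = 48.1%, Jefferson 2159/3901 = 55.3% → Jefferson
Pinecrest wins each student group but Jefferson wins overall — the comparison reverses. Pinecrest's students skew toward remedial, which has a lower base rate.

No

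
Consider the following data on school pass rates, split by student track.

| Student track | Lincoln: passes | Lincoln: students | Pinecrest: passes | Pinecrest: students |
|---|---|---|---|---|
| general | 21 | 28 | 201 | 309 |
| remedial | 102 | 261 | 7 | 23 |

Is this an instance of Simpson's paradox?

Yes

General: Lincoln 21/28 = 75.0%, Pinecrest 201/309 = 65.0% → Lincoln
Remedial: Lincoln 102/261 = 39.1%, Pinecrest 7/23 = 30.4% → Lincoln
Overall: Lincoln 123/289 = 42.6%, Pinecrest 208/332 = 62.7% → Pinecrest
Lincoln wins each student group but Pinecrest wins overall — the comparison reverses. Lincoln's students skew toward remedial, which has a lower base rate.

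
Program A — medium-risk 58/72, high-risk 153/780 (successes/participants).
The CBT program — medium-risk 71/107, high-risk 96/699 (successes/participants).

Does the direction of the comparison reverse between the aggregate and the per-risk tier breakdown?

Medium-risk: Program A 58/72 = 80.6%, the CBT program 71/107 = 66.4% → Program A
High-risk: Program A 153/780 = 19.6%, the CBT program 96/699 = 13.7% → Program A
Overall: Program A 211/852 = 24.8%, the CBT program 167/806 = 20.7% → Program A
Program A wins overall and in every risk group — no reversal.

No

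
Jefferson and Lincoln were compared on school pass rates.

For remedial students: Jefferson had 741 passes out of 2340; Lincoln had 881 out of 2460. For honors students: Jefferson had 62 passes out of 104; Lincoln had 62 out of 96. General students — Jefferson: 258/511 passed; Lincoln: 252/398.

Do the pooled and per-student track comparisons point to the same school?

Remedial: Jefferson 741/2340 = 31.7%, Lincoln 881/2460 = 35.8% → Lincoln
Honors: Jefferson 62/104 = 59.6%, Lincoln 62/96 = 64.6% → Lincoln
General: Jefferson 258/511 = 50.5%, Lincoln 252/398 = 63.3% → Lincoln
Overall: Jefferson 1061/2955 = 35.9%, Lincoln 1195/2954 = 40.5% → Lincoln
Lincoln wins overall and in every student group — no reversal.

Yes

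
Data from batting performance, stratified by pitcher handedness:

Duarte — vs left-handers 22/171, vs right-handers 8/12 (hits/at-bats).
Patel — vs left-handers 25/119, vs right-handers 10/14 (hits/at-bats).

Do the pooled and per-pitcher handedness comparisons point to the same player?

Yes

Vs left-handers: Duarte 22/171 = 12.9%, Patel 25/119 = 21.0% → Patel
Vs right-handers: Duarte 8/12 = 66.7%, Patel 10/14 = 71.4% → Patel
Overall: Duarte 30/183 = 16.4%, Patel 35/133 = 26.3% → Patel
Patel wins overall and in every pitcher group — no reversal.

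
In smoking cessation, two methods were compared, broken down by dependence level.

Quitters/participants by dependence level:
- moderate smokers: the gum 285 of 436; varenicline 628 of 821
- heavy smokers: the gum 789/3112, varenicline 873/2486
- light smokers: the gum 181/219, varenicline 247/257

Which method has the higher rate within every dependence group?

Moderate smokers: the gum 285/436 = 65.4%, varenicline 628/821 = 76.5% → varenicline
Heavy smokers: the gum 789/3112 = 25.4%, varenicline 873/2486 = 35.1% → varenicline
Light smokers: the gum 181/219 = 82.6%, varenicline 247/257 = 96.1% → varenicline
Varenicline has the higher rate in all 3 groups.

varenicline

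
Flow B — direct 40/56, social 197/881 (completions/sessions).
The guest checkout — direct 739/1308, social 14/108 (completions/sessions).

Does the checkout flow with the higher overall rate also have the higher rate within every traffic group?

No

Direct: Flow B 40/56 = 71.4%, the guest checkout 739/1308 = 56.5% → Flow B
Social: Flow B 197/881 = 22.4%, the guest checkout 14/108 = 13.0% → Flow B
Overall: Flow B 237/937 = 25.3%, the guest checkout 753/1416 = 53.2% → the guest checkout
Flow B wins each traffic group but the guest checkout wins overall — the comparison reverses. Flow B's sessions skew toward social, which has a lower base rate.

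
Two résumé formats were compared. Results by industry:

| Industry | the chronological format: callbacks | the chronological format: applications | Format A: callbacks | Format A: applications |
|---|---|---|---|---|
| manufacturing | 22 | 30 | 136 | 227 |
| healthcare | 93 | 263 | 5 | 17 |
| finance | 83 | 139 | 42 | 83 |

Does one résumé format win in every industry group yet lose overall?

Yes

Manufacturing: the chronological format 22/30 = 73.3%, Format A 136/227 = 59.9% → the chronological format
Healthcare: the chronological format 93/263 = 35.4%, Format A 5/17 = 29.4% → the chronological format
Finance: the chronological format 83/139 = 59.7%, Format A 42/83 = 50.6% → the chronological format
Overall: the chronological format 198/432 = 45.8%, Format A 183/327 = 56.0% → Format A
The chronological format wins each industry group but Format A wins overall — the comparison reverses. The chronological format's applications skew toward healthcare, which has a lower base rate.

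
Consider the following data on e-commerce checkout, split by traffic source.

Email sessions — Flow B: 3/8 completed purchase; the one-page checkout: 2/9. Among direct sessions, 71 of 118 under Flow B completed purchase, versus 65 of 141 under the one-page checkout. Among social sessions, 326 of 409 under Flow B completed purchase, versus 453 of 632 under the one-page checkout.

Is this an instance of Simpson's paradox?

Email: Flow B 3/8 = 37.5%, the one-page checkout 2/9 = 22.2% → Flow B
Direct: Flow B 71/118 = 60.2%, the one-page checkout 65/141 = 46.1% → Flow B
Social: Flow B 326/409 = 79.7%, the one-page checkout 453/632 = 71.7% → Flow B
Overall: Flow B 400/535 = 74.8%, the one-page checkout 520/782 = 66.5% → Flow B
Flow B wins overall and in every traffic group — no reversal.

No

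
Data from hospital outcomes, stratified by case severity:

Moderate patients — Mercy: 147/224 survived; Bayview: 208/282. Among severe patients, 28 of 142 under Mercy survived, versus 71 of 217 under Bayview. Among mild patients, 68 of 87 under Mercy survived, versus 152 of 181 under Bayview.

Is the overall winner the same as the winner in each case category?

Moderate: Mercy 147/224 = 65.6%, Bayview 208/282 = 73.8% → Bayview
Severe: Mercy 28/142 = 19.7%, Bayview 71/217 = 32.7% → Bayview
Mild: Mercy 68/87 = 78.2%, Bayview 152/181 = 84.0% → Bayview
Overall: Mercy 243/453 = 53.6%, Bayview 431/680 = 63.4% → Bayview
Bayview wins overall and in every case group — no reversal.

Yes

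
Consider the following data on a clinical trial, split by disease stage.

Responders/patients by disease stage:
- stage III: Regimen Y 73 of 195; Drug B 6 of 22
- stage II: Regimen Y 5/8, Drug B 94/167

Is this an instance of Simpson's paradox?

Yes

Stage III: Regimen Y 73/195 = 37.4%, Drug B 6/22 = 27.3% → Regimen Y
Stage II: Regimen Y 5/8 = 62.5%, Drug B 94/167 = 56.3% → Regimen Y
Overall: Regimen Y 78/203 = 38.4%, Drug B 100/189 = 52.9% → Drug B
Regimen Y wins each disease group but Drug B wins overall — the comparison reverses. Regimen Y's patients skew toward stage III, which has a lower base rate.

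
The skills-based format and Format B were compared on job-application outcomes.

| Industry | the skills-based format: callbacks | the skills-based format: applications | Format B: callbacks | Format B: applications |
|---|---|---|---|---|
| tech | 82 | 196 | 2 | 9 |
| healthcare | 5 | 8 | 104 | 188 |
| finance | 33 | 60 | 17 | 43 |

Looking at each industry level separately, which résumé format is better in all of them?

Tech: the skills-based format 82/196 = 41.8%, Format B 2/9 = 22.2% → the skills-based format
Healthcare: the skills-based format 5/8 = 62.5%, Format B 104/188 = 55.3% → the skills-based format
Finance: the skills-based format 33/60 = 55.0%, Format B 17/43 = 39.5% → the skills-based format
The skills-based format has the higher rate in all 3 groups.

the skills-based format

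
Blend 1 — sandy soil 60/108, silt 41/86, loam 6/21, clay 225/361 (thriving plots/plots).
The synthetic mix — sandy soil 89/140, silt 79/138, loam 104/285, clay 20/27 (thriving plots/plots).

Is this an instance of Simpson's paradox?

Sandy soil: Blend 1 60/108 = 55.6%, the synthetic mix 89/140 = 63.6% → the synthetic mix
Silt: Blend 1 41/86 = 47.7%, the synthetic mix 79/138 = 57.2% → the synthetic mix
Loam: Blend 1 6/21 = 28.6%, the synthetic mix 104/285 = 36.5% → the synthetic mix
Clay: Blend 1 225/361 = 62.3%, the synthetic mix 20/27 = 74.1% → the synthetic mix
Overall: Blend 1 332/576 = 57.6%, the synthetic mix 292/590 = 49.5% → Blend 1
The synthetic mix wins each soil group but Blend 1 wins overall — the comparison reverses. The synthetic mix's plots skew toward loam, which has a lower base rate.

Yes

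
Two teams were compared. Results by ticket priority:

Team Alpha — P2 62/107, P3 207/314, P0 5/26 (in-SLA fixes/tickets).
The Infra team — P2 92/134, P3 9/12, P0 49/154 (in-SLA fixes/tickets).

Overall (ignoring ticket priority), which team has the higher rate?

P2: Team Alpha 62/107 = 57.9%, the Infra team 92/134 = 68.7% → the Infra team
P3: Team Alpha 207/314 = 65.9%, the Infra team 9/12 = 75.0% → the Infra team
P0: Team Alpha 5/26 = 19.2%, the Infra team 49/154 = 31.8% → the Infra team
Overall: Team Alpha 274/447 = 61.3%, the Infra team 150/300 = 50.0% → Team Alpha
(The Infra team wins every ticket group but Team Alpha wins overall — the Infra team's tickets skew toward the low-rate P0 group.)

Team Alpha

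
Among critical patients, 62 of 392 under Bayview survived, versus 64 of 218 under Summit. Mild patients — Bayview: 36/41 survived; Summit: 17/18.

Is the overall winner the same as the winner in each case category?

Yes

Critical: Bayview 62/392 = 15.8%, Summit 64/218 = 29.4% → Summit
Mild: Bayview 36/41 = 87.8%, Summit 17/18 = 94.4% → Summit
Overall: Bayview 98/433 = 22.6%, Summit 81/236 = 34.3% → Summit
Summit wins overall and in every case group — no reversal.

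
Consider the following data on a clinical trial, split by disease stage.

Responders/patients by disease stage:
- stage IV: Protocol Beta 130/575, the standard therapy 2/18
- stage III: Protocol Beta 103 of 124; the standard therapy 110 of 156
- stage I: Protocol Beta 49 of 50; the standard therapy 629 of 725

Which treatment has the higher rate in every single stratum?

Protocol Beta

Stage IV: Protocol Beta 130/575 = 22.6%, the standard therapy 2/18 = 11.1% → Protocol Beta
Stage III: Protocol Beta 103/124 = 83.1%, the standard therapy 110/156 = 70.5% → Protocol Beta
Stage I: Protocol Beta 49/50 = 98.0%, the standard therapy 629/725 = 86.8% → Protocol Beta
Protocol Beta has the higher rate in all 3 groups.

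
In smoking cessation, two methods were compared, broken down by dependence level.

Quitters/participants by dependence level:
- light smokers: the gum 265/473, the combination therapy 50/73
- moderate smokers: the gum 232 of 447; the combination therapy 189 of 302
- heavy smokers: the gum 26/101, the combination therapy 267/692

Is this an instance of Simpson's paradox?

Light smokers: the gum 265/473 = 56.0%, the combination therapy 50/73 = 68.5% → the combination therapy
Moderate smokers: the gum 232/447 = 51.9%, the combination therapy 189/302 = 62.6% → the combination therapy
Heavy smokers: the gum 26/101 = 25.7%, the combination therapy 267/692 = 38.6% → the combination therapy
Overall: the gum 523/1021 = 51.2%, the combination therapy 506/1067 = 47.4% → the gum
The combination therapy wins each dependence group but the gum wins overall — the comparison reverses. The combination therapy's participants skew toward heavy smokers, which has a lower base rate.

Yes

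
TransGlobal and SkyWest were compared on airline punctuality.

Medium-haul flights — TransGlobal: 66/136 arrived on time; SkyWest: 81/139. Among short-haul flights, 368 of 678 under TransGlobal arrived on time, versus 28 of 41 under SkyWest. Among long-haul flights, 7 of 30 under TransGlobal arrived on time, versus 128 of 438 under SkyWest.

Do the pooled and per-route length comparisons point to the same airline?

No

Medium-haul: TransGlobal 66/136 = 48.5%, SkyWest 81/139 = 58.3% → SkyWest
Short-haul: TransGlobal 368/678 = 54.3%, SkyWest 28/41 = 68.3% → SkyWest
Long-haul: TransGlobal 7/30 = 23.3%, SkyWest 128/438 = 29.2% → SkyWest
Overall: TransGlobal 441/844 = 52.3%, SkyWest 237/618 = 38.3% → TransGlobal
SkyWest wins each route group but TransGlobal wins overall — the comparison reverses. SkyWest's flights skew toward long-haul, which has a lower base rate.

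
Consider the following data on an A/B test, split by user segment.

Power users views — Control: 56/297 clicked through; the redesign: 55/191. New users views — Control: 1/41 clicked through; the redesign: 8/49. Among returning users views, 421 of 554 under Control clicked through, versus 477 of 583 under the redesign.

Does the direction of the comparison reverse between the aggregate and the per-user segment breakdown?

Power users: Control 56/297 = 18.9%, the redesign 55/191 = 28.8% → the redesign
New users: Control 1/41 = 2.4%, the redesign 8/49 = 16.3% → the redesign
Returning users: Control 421/554 = 76.0%, the redesign 477/583 = 81.8% → the redesign
Overall: Control 478/892 = 53.6%, the redesign 540/823 = 65.6% → the redesign
The redesign wins overall and in every user group — no reversal.

No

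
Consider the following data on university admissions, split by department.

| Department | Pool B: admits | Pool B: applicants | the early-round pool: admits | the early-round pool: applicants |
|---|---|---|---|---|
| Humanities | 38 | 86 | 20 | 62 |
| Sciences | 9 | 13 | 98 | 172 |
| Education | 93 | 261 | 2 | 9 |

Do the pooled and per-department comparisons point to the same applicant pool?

Humanities: Pool B 38/86 = 44.2%, the early-round pool 20/62 = 32.3% → Pool B
Sciences: Pool B 9/13 = 69.2%, the early-round pool 98/172 = 57.0% → Pool B
Education: Pool B 93/261 = 35.6%, the early-round pool 2/9 = 22.2% → Pool B
Overall: Pool B 140/360 = 38.9%, the early-round pool 120/243 = 49.4% → the early-round pool
Pool B wins each department group but the early-round pool wins overall — the comparison reverses. Pool B's applicants skew toward Education, which has a lower base rate.

No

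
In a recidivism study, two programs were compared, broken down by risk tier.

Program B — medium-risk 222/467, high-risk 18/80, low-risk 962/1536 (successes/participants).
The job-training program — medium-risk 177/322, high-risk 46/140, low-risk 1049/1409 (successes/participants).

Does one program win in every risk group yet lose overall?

No

Medium-risk: Program B 222/467 = 47.5%, the job-training program 177/322 = 55.0% → the job-training program
High-risk: Program B 18/80 = 22.5%, the job-training program 46/140 = 32.9% → the job-training program
Low-risk: Program B 962/1536 = 62.6%, the job-training program 1049/1409 = 74.4% → the job-training program
Overall: Program B 1202/2083 = 57.7%, the job-training program 1272/1871 = 68.0% → the job-training program
The job-training program wins overall and in every risk group — no reversal.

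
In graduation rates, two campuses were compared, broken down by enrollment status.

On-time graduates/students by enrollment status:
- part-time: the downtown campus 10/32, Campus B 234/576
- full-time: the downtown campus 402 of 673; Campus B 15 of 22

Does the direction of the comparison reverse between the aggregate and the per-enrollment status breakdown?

Yes

Part-time: the downtown campus 10/32 = 31.2%, Campus B 234/576 = 40.6% → Campus B
Full-time: the downtown campus 402/673 = 59.7%, Campus B 15/22 = 68.2% → Campus B
Overall: the downtown campus 412/705 = 58.4%, Campus B 249/598 = 41.6% → the downtown campus
Campus B wins each enrollment group but the downtown campus wins overall — the comparison reverses. Campus B's students skew toward part-time, which has a lower base rate.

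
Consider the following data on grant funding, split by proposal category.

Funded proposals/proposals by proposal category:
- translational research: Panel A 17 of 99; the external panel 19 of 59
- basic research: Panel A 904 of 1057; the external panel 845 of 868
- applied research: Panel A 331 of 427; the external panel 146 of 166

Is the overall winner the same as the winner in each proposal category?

Yes

Translational research: Panel A 17/99 = 17.2%, the external panel 19/59 = 32.2% → the external panel
Basic research: Panel A 904/1057 = 85.5%, the external panel 845/868 = 97.4% → the external panel
Applied research: Panel A 331/427 = 77.5%, the external panel 146/166 = 88.0% → the external panel
Overall: Panel A 1252/1583 = 79.1%, the external panel 1010/1093 = 92.4% → the external panel
The external panel wins overall and in every proposal group — no reversal.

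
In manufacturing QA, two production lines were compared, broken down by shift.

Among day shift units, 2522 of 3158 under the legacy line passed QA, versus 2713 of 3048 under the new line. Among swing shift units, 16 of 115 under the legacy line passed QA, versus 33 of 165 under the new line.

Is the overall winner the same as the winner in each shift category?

Yes

Day shift: the legacy line 2522/3158 = 79.9%, the new line 2713/3048 = 89.0% → the new line
Swing shift: the legacy line 16/115 = 13.9%, the new line 33/165 = 20.0% → the new line
Overall: the legacy line 2538/3273 = 77.5%, the new line 2746/3213 = 85.5% → the new line
The new line wins overall and in every shift group — no reversal.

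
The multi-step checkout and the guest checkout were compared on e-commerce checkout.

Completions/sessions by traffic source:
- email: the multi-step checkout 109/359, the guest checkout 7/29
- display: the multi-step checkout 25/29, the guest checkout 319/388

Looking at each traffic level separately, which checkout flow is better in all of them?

Email: the multi-step checkout 109/359 = 30.4%, the guest checkout 7/29 = 24.1% → the multi-step checkout
Display: the multi-step checkout 25/29 = 86.2%, the guest checkout 319/388 = 82.2% → the multi-step checkout
The multi-step checkout has the higher rate in both groups.

the multi-step checkout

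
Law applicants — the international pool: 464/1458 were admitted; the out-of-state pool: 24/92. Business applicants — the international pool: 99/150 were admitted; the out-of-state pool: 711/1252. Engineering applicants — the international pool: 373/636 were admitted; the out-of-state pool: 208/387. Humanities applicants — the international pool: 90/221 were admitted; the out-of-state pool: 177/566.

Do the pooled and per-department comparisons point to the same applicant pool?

No

Law: the international pool 464/1458 = 31.8%, the out-of-state pool 24/92 = 26.1% → the international pool
Business: the international pool 99/150 = 66.0%, the out-of-state pool 711/1252 = 56.8% → the international pool
Engineering: the international pool 373/636 = 58.6%, the out-of-state pool 208/387 = 53.7% → the international pool
Humanities: the international pool 90/221 = 40.7%, the out-of-state pool 177/566 = 31.3% → the international pool
Overall: the international pool 1026/2465 = 41.6%, the out-of-state pool 1120/2297 = 48.8% → the out-of-state pool
The international pool wins each department group but the out-of-state pool wins overall — the comparison reverses. The international pool's applicants skew toward Law, which has a lower base rate.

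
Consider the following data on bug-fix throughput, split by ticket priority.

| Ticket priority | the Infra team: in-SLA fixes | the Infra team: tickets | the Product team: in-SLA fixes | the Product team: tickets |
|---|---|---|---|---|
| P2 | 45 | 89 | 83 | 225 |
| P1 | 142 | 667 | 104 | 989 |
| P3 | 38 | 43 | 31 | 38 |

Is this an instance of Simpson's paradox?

No

P2: the Infra team 45/89 = 50.6%, the Product team 83/225 = 36.9% → the Infra team
P1: the Infra team 142/667 = 21.3%, the Product team 104/989 = 10.5% → the Infra team
P3: the Infra team 38/43 = 88.4%, the Product team 31/38 = 81.6% → the Infra team
Overall: the Infra team 225/799 = 28.2%, the Product team 218/1252 = 17.4% → the Infra team
The Infra team wins overall and in every ticket group — no reversal.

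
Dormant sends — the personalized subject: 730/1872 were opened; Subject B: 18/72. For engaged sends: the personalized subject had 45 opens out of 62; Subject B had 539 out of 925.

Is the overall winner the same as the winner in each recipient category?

Dormant: the personalized subject 730/1872 = 39.0%, Subject B 18/72 = 25.0% → the personalized subject
Engaged: the personalized subject 45/62 = 72.6%, Subject B 539/925 = 58.3% → the personalized subject
Overall: the personalized subject 775/1934 = 40.1%, Subject B 557/997 = 55.9% → Subject B
The personalized subject wins each recipient group but Subject B wins overall — the comparison reverses. The personalized subject's sends skew toward dormant, which has a lower base rate.

No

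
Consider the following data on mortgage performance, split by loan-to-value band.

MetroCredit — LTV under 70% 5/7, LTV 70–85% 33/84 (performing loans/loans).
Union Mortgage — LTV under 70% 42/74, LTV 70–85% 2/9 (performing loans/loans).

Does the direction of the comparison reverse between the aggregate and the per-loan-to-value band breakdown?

Yes

LTV under 70%: MetroCredit 5/7 = 71.4%, Union Mortgage 42/74 = 56.8% → MetroCredit
LTV 70–85%: MetroCredit 33/84 = 39.3%, Union Mortgage 2/9 = 22.2% → MetroCredit
Overall: MetroCredit 38/91 = 41.8%, Union Mortgage 44/83 = 53.0% → Union Mortgage
MetroCredit wins each loan-to-value group but Union Mortgage wins overall — the comparison reverses. MetroCredit's loans skew toward LTV 70–85%, which has a lower base rate.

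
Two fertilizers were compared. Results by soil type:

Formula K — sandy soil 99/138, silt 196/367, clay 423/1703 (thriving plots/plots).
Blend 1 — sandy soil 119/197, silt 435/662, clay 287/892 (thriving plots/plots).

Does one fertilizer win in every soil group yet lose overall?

Sandy soil: Formula K 99/138 = 71.7%, Blend 1 119/197 = 60.4% → Formula K
Silt: Formula K 196/367 = 53.4%, Blend 1 435/662 = 65.7% → Blend 1
Clay: Formula K 423/1703 = 24.8%, Blend 1 287/892 = 32.2% → Blend 1
Overall: Formula K 718/2208 = 32.5%, Blend 1 841/1751 = 48.0% → Blend 1
Neither sweeps: Formula K wins 1 of 3 groups, Blend 1 wins 2. Blend 1 wins overall but not every group — no Simpson reversal.

No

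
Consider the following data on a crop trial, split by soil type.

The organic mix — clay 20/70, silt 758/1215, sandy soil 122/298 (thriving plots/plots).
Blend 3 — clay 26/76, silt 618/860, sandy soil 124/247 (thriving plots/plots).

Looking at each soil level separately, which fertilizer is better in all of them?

Blend 3

Clay: the organic mix 20/70 = 28.6%, Blend 3 26/76 = 34.2% → Blend 3
Silt: the organic mix 758/1215 = 62.4%, Blend 3 618/860 = 71.9% → Blend 3
Sandy soil: the organic mix 122/298 = 40.9%, Blend 3 124/247 = 50.2% → Blend 3
Blend 3 has the higher rate in all 3 groups.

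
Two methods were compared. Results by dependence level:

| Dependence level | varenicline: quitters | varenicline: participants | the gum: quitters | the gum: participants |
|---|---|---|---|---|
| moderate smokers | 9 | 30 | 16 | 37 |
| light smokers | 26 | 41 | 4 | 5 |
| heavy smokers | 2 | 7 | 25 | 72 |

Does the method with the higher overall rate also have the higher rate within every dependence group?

No

Moderate smokers: varenicline 9/30 = 30.0%, the gum 16/37 = 43.2% → the gum
Light smokers: varenicline 26/41 = 63.4%, the gum 4/5 = 80.0% → the gum
Heavy smokers: varenicline 2/7 = 28.6%, the gum 25/72 = 34.7% → the gum
Overall: varenicline 37/78 = 47.4%, the gum 45/114 = 39.5% → varenicline
The gum wins each dependence group but varenicline wins overall — the comparison reverses. The gum's participants skew toward heavy smokers, which has a lower base rate.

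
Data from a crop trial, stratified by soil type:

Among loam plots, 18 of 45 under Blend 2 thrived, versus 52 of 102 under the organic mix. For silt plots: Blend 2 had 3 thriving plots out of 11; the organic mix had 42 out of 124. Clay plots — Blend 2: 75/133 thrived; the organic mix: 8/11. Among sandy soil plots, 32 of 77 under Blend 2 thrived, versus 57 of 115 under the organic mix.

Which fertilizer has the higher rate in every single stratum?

the organic mix

Loam: Blend 2 18/45 = 40.0%, the organic mix 52/102 = 51.0% → the organic mix
Silt: Blend 2 3/11 = 27.3%, the organic mix 42/124 = 33.9% → the organic mix
Clay: Blend 2 75/133 = 56.4%, the organic mix 8/11 = 72.7% → the organic mix
Sandy soil: Blend 2 32/77 = 41.6%, the organic mix 57/115 = 49.6% → the organic mix
The organic mix has the higher rate in all 4 groups.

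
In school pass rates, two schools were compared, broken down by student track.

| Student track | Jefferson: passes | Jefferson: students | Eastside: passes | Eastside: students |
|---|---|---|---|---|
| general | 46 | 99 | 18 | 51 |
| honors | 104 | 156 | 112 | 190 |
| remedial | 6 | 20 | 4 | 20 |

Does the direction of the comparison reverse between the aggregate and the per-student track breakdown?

No

General: Jefferson 46/99 = 46.5%, Eastside 18/51 = 35.3% → Jefferson
Honors: Jefferson 104/156 = 66.7%, Eastside 112/190 = 58.9% → Jefferson
Remedial: Jefferson 6/20 = 30.0%, Eastside 4/20 = 20.0% → Jefferson
Overall: Jefferson 156/275 = 56.7%, Eastside 134/261 = 51.3% → Jefferson
Jefferson wins overall and in every student group — no reversal.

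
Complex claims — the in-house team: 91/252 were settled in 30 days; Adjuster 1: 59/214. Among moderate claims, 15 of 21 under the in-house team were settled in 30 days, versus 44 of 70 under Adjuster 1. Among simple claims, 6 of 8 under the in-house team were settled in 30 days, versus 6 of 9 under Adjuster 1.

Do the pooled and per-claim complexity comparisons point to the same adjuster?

Yes

Complex: the in-house team 91/252 = 36.1%, Adjuster 1 59/214 = 27.6% → the in-house team
Moderate: the in-house team 15/21 = 71.4%, Adjuster 1 44/70 = 62.9% → the in-house team
Simple: the in-house team 6/8 = 75.0%, Adjuster 1 6/9 = 66.7% → the in-house team
Overall: the in-house team 112/281 = 39.9%, Adjuster 1 109/293 = 37.2% → the in-house team
The in-house team wins overall and in every claim group — no reversal.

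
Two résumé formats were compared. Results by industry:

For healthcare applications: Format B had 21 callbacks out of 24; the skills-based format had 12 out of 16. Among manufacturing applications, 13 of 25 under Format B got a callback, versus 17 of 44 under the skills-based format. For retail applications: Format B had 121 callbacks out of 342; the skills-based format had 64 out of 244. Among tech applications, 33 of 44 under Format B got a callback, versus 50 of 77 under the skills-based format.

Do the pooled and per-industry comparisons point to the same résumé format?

Healthcare: Format B 21/24 = 87.5%, the skills-based format 12/16 = 75.0% → Format B
Manufacturing: Format B 13/25 = 52.0%, the skills-based format 17/44 = 38.6% → Format B
Retail: Format B 121/342 = 35.4%, the skills-based format 64/244 = 26.2% → Format B
Tech: Format B 33/44 = 75.0%, the skills-based format 50/77 = 64.9% → Format B
Overall: Format B 188/435 = 43.2%, the skills-based format 143/381 = 37.5% → Format B
Format B wins overall and in every industry group — no reversal.

Yes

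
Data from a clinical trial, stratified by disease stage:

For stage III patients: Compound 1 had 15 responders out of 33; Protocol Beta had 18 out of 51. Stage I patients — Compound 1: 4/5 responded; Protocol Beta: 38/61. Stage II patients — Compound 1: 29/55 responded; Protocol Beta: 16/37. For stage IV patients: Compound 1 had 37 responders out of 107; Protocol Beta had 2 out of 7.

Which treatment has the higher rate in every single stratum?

Compound 1

Stage III: Compound 1 15/33 = 45.5%, Protocol Beta 18/51 = 35.3% → Compound 1
Stage I: Compound 1 4/5 = 80.0%, Protocol Beta 38/61 = 62.3% → Compound 1
Stage II: Compound 1 29/55 = 52.7%, Protocol Beta 16/37 = 43.2% → Compound 1
Stage IV: Compound 1 37/107 = 34.6%, Protocol Beta 2/7 = 28.6% → Compound 1
Compound 1 has the higher rate in all 4 groups.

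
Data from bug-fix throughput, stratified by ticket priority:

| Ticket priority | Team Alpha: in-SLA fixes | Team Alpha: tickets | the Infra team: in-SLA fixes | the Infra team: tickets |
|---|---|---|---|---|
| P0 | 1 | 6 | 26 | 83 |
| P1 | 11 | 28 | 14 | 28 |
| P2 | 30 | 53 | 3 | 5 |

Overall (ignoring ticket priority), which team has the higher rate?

P0: Team Alpha 1/6 = 16.7%, the Infra team 26/83 = 31.3% → the Infra team
P1: Team Alpha 11/28 = 39.3%, the Infra team 14/28 = 50.0% → the Infra team
P2: Team Alpha 30/53 = 56.6%, the Infra team 3/5 = 60.0% → the Infra team
Overall: Team Alpha 42/87 = 48.3%, the Infra team 43/116 = 37.1% → Team Alpha
(The Infra team wins every ticket group but Team Alpha wins overall — the Infra team's tickets skew toward the low-rate P0 group.)

Team Alpha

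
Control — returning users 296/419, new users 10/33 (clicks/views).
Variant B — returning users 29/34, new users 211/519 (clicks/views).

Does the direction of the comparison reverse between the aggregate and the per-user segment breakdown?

Yes

Returning users: Control 296/419 = 70.6%, Variant B 29/34 = 85.3% → Variant B
New users: Control 10/33 = 30.3%, Variant B 211/519 = 40.7% → Variant B
Overall: Control 306/452 = 67.7%, Variant B 240/553 = 43.4% → Control
Variant B wins each user group but Control wins overall — the comparison reverses. Variant B's views skew toward new users, which has a lower base rate.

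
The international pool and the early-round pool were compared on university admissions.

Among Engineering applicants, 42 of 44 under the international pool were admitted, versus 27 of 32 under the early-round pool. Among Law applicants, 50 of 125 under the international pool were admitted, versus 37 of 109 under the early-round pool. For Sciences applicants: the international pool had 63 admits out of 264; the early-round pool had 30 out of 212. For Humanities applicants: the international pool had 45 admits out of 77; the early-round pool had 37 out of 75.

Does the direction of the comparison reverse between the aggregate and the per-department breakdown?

Engineering: the international pool 42/44 = 95.5%, the early-round pool 27/32 = 84.4% → the international pool
Law: the international pool 50/125 = 40.0%, the early-round pool 37/109 = 33.9% → the international pool
Sciences: the international pool 63/264 = 23.9%, the early-round pool 30/212 = 14.2% → the international pool
Humanities: the international pool 45/77 = 58.4%, the early-round pool 37/75 = 49.3% → the international pool
Overall: the international pool 200/510 = 39.2%, the early-round pool 131/428 = 30.6% → the international pool
The international pool wins overall and in every department group — no reversal.

No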